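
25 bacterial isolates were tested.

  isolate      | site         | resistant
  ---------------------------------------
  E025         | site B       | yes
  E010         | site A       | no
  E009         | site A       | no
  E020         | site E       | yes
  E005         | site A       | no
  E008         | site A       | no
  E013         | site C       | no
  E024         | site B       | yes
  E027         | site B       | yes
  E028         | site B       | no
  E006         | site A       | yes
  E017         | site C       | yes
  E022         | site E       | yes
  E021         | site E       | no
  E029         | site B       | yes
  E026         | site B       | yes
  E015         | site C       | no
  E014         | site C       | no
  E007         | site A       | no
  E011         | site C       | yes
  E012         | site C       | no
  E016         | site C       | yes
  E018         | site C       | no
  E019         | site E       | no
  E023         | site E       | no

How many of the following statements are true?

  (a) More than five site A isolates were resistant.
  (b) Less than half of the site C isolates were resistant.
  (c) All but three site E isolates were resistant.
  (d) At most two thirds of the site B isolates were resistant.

2

(a) site A: |A| = 6, |A ∩ B| = 1; needs |A ∩ B| > 5 — false.
(b) site C: |A| = 8, |A ∩ B| = 3; needs |A ∩ B| < |A ∖ B| — true.
(c) site E: |A| = 5, |A ∩ B| = 2; needs |A ∖ B| = 3 — true.
(d) site B: |A| = 6, |A ∩ B| = 5; needs |A ∩ B| / |A| ≤ 2/3 — false.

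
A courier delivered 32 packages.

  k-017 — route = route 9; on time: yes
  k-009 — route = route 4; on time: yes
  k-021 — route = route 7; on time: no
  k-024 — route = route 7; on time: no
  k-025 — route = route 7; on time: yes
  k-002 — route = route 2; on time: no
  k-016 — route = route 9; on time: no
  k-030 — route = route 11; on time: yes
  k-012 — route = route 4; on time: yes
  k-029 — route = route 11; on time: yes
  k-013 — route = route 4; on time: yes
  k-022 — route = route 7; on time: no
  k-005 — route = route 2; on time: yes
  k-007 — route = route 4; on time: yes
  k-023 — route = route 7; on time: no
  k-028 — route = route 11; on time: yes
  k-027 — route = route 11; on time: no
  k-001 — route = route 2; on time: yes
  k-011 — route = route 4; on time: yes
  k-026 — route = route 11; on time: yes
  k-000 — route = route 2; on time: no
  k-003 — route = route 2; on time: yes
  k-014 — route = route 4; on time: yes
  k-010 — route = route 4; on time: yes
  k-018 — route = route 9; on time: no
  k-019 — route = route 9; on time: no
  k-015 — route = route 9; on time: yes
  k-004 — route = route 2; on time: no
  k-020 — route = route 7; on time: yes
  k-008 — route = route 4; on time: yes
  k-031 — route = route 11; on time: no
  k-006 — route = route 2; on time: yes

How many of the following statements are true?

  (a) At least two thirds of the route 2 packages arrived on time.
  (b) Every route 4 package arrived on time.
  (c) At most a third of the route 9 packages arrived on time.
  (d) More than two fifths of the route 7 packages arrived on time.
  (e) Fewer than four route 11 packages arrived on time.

(a) route 2: |A| = 7, |A ∩ B| = 4; needs |A ∩ B| / |A| ≥ 2/3 — false.
(b) route 4: |A| = 8, |A ∩ B| = 8; needs A ⊆ B, i.e. every element of A is in B (|A ∖ B| = 0) — true.
(c) route 9: |A| = 5, |A ∩ B| = 2; needs |A ∩ B| / |A| ≤ 1/3 — false.
(d) route 7: |A| = 6, |A ∩ B| = 2; needs |A ∩ B| / |A| > 2/5 — false.
(e) route 11: |A| = 6, |A ∩ B| = 4; needs |A ∩ B| < 4 — false.

1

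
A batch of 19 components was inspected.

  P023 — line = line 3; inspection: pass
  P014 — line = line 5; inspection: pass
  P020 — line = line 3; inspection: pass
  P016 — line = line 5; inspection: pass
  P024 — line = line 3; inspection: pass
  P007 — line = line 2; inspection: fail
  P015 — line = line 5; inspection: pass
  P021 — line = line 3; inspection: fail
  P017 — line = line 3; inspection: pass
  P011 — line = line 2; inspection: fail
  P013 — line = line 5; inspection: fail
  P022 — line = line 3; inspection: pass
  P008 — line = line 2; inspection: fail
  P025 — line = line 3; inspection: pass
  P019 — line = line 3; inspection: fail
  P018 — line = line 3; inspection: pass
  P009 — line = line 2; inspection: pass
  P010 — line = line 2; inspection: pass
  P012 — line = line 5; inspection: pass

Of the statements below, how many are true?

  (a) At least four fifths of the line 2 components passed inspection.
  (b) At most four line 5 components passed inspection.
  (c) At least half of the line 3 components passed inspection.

2

(a) line 2: |A| = 5, |A ∩ B| = 2; needs |A ∩ B| / |A| ≥ 4/5 — false.
(b) line 5: |A| = 5, |A ∩ B| = 4; needs |A ∩ B| ≤ 4 — true.
(c) line 3: |A| = 9, |A ∩ B| = 7; needs |A ∩ B| ≥ |A ∖ B| — true.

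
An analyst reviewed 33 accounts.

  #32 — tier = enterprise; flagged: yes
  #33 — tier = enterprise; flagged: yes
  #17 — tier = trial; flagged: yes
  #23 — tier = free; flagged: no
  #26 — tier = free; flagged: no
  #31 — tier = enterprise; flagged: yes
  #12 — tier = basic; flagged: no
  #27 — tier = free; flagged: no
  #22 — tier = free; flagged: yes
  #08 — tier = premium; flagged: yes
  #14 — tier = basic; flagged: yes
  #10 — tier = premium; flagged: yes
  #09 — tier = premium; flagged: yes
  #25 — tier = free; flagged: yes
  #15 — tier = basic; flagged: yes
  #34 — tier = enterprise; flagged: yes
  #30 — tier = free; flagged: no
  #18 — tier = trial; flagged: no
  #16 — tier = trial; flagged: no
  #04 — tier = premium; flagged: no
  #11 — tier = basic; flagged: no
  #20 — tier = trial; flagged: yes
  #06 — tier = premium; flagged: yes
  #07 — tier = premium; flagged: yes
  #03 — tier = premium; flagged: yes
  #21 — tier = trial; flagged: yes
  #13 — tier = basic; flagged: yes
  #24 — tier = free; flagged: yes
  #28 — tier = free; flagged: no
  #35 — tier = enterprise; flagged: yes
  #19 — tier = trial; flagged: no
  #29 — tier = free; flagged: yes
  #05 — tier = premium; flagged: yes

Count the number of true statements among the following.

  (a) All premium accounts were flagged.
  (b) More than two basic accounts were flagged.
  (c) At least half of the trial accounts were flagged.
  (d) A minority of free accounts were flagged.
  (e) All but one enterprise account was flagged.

3

(a) premium: |A| = 8, |A ∩ B| = 7; needs A ⊆ B, i.e. every element of A is in B (|A ∖ B| = 0) — false.
(b) basic: |A| = 5, |A ∩ B| = 3; needs |A ∩ B| > 2 — true.
(c) trial: |A| = 6, |A ∩ B| = 3; needs |A ∩ B| ≥ |A ∖ B| — true.
(d) free: |A| = 9, |A ∩ B| = 4; needs |A ∩ B| < |A ∖ B| — true.
(e) enterprise: |A| = 5, |A ∩ B| = 5; needs |A ∖ B| = 1 — false.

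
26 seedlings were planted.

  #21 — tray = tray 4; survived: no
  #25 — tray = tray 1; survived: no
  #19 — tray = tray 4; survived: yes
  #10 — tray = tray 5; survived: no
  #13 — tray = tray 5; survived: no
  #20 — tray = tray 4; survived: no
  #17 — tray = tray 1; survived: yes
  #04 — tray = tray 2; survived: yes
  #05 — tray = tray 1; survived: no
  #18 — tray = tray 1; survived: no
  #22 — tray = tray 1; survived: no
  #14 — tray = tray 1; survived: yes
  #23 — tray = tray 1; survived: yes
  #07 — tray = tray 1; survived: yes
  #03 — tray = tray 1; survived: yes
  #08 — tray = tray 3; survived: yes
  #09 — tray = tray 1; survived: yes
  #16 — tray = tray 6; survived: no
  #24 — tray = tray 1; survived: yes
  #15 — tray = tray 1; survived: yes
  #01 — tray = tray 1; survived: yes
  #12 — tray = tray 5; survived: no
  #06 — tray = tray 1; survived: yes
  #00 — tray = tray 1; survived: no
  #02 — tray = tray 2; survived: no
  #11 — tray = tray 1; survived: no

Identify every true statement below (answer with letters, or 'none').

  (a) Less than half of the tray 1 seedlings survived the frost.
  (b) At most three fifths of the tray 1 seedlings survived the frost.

none

|A| = 16, |A ∩ B| = 10, |A ∖ B| = 6.
(a) |A ∩ B| < |A ∖ B|: fails.
(b) |A ∩ B| / |A| ≤ 3/5: fails.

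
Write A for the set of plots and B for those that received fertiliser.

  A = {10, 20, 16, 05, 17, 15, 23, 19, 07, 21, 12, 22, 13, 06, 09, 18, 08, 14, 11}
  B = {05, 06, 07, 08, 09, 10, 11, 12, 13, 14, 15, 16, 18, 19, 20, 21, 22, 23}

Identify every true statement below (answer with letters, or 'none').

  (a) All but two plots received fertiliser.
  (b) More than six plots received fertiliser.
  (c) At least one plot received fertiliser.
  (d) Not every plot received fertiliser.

(b), (c), (d)

|A| = 19, |A ∩ B| = 18, |A ∖ B| = 1.
(a) |A ∖ B| = 2: fails.
(b) |A ∩ B| > 6: holds.
(c) A ∩ B ≠ ∅ (|A ∩ B| ≥ 1): holds.
(d) A ⊄ B (|A ∖ B| ≥ 1): holds.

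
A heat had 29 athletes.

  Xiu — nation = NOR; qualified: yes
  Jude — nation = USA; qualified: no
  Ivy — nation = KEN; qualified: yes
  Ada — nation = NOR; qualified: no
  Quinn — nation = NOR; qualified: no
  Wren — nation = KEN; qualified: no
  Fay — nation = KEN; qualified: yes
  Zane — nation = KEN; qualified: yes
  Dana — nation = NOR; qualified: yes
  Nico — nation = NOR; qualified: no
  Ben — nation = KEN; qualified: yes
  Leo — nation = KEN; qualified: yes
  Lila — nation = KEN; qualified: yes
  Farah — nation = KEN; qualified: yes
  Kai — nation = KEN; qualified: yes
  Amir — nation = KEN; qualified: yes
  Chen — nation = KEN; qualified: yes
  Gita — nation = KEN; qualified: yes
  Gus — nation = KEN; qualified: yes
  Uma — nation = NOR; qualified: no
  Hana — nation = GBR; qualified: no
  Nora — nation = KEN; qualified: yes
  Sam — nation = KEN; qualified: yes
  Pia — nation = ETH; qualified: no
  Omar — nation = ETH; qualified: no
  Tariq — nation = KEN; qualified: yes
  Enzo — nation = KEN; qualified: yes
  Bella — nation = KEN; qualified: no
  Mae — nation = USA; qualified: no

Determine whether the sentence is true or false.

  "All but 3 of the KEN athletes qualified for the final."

The determiner here denotes the relation: |A ∖ B| = 3.
|A| = 18, |A ∩ B| = 16, |A ∖ B| = 2.
|A ∖ B| = 2, so the statement is false.

False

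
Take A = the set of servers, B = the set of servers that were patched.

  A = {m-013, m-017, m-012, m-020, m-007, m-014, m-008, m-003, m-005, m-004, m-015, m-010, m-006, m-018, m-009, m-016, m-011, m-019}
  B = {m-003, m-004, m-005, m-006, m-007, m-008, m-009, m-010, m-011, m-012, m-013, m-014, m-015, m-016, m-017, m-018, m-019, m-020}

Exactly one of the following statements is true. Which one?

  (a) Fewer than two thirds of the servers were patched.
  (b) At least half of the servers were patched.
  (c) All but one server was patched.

|A| = 18, |A ∩ B| = 18, |A ∖ B| = 0.
(a) requires |A ∩ B| / |A| < 2/3: false.
(b) requires |A ∩ B| ≥ |A ∖ B|: true.
(c) requires |A ∖ B| = 1: false.

(b)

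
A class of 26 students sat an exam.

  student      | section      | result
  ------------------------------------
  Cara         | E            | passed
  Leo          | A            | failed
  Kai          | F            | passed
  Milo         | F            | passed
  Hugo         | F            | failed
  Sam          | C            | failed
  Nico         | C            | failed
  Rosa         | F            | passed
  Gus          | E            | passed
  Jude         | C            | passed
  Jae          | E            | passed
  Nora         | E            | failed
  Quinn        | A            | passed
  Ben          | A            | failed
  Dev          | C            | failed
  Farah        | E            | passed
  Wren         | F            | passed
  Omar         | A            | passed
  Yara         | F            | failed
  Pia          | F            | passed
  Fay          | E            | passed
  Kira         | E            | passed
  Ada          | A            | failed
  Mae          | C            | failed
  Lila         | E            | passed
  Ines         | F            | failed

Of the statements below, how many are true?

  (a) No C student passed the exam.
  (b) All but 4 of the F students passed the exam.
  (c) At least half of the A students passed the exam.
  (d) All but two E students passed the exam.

(a) C: |A| = 5, |A ∩ B| = 1; needs A ∩ B = ∅ (|A ∩ B| = 0) — false.
(b) F: |A| = 8, |A ∩ B| = 5; needs |A ∖ B| = 4 — false.
(c) A: |A| = 5, |A ∩ B| = 2; needs |A ∩ B| ≥ |A ∖ B| — false.
(d) E: |A| = 8, |A ∩ B| = 7; needs |A ∖ B| = 2 — false.

0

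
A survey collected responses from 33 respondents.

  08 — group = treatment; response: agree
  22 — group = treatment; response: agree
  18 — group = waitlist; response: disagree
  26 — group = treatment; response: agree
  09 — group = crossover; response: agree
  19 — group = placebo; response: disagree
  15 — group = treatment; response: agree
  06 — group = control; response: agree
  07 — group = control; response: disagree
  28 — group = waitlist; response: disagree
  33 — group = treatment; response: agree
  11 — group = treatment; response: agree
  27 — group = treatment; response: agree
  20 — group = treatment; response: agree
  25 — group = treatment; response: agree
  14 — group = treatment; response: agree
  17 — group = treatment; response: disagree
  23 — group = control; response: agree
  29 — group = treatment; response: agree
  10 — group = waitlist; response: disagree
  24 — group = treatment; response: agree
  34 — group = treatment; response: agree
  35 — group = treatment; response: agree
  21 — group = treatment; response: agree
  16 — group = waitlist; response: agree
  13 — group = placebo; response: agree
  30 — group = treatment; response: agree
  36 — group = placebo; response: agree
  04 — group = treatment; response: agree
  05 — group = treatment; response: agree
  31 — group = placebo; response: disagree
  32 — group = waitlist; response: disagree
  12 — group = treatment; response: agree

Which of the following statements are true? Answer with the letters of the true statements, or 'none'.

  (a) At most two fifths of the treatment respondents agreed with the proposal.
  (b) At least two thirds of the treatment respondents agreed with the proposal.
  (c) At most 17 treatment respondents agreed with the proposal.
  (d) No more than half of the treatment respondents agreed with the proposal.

|A| = 20, |A ∩ B| = 19, |A ∖ B| = 1.
(a) |A ∩ B| / |A| ≤ 2/5: fails.
(b) |A ∩ B| / |A| ≥ 2/3: holds.
(c) |A ∩ B| ≤ 17: fails.
(d) |A ∩ B| ≤ |A ∖ B|: fails.

(b)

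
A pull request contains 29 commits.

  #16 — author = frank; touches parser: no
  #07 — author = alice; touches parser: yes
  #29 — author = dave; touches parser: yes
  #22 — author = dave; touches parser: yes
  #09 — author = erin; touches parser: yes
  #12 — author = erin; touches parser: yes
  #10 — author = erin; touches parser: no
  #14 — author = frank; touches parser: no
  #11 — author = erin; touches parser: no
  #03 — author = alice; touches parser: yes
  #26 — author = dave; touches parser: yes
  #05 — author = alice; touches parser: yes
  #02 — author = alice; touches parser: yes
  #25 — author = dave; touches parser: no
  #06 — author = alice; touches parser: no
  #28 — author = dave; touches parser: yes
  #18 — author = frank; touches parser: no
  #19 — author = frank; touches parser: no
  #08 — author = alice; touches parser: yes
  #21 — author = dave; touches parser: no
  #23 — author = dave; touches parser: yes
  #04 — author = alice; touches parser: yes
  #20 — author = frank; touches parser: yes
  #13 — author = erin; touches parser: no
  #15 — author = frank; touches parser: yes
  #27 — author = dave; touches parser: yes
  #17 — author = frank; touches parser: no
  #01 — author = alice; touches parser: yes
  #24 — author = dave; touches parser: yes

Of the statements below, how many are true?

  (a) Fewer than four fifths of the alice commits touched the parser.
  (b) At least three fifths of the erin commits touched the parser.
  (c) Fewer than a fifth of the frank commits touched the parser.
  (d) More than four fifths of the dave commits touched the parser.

0

(a) alice: |A| = 8, |A ∩ B| = 7; needs |A ∩ B| / |A| < 4/5 — false.
(b) erin: |A| = 5, |A ∩ B| = 2; needs |A ∩ B| / |A| ≥ 3/5 — false.
(c) frank: |A| = 7, |A ∩ B| = 2; needs |A ∩ B| / |A| < 1/5 — false.
(d) dave: |A| = 9, |A ∩ B| = 7; needs |A ∩ B| / |A| > 4/5 — false.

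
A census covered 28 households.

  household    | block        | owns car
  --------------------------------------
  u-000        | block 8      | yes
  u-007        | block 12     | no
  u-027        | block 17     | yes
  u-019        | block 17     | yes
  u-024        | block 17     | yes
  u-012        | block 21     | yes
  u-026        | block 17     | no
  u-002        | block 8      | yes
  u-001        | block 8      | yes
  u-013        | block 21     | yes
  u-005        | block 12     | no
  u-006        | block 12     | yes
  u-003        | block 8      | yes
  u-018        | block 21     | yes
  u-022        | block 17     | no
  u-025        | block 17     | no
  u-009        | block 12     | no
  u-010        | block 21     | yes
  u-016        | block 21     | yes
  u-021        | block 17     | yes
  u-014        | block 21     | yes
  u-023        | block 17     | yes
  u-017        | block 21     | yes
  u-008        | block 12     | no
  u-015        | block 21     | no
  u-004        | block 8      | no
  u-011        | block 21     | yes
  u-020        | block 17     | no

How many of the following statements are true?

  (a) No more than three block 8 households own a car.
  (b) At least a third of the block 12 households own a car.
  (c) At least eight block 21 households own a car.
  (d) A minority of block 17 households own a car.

1

(a) block 8: |A| = 5, |A ∩ B| = 4; needs |A ∩ B| ≤ 3 — false.
(b) block 12: |A| = 5, |A ∩ B| = 1; needs |A ∩ B| / |A| ≥ 1/3 — false.
(c) block 21: |A| = 9, |A ∩ B| = 8; needs |A ∩ B| ≥ 8 — true.
(d) block 17: |A| = 9, |A ∩ B| = 5; needs |A ∩ B| < |A ∖ B| — false.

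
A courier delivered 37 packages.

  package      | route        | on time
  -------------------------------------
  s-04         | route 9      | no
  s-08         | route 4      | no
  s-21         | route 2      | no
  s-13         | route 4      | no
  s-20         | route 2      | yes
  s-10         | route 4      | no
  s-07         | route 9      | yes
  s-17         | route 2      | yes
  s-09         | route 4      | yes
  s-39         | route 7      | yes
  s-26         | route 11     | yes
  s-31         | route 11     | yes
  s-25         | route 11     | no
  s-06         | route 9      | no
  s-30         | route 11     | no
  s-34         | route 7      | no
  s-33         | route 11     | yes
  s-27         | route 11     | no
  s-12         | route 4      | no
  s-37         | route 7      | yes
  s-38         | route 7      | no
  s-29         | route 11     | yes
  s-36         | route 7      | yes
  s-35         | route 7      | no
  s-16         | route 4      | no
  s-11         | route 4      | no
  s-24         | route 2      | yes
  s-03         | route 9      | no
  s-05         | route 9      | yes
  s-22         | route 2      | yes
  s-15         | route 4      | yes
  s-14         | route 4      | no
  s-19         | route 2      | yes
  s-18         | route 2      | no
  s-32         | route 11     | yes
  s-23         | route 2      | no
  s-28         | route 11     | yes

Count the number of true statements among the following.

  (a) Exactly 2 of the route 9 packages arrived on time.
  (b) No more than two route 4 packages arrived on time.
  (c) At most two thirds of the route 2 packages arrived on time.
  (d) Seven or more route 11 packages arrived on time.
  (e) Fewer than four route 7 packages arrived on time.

(a) route 9: |A| = 5, |A ∩ B| = 2; needs |A ∩ B| = 2 — true.
(b) route 4: |A| = 9, |A ∩ B| = 2; needs |A ∩ B| ≤ 2 — true.
(c) route 2: |A| = 8, |A ∩ B| = 5; needs |A ∩ B| / |A| ≤ 2/3 — true.
(d) route 11: |A| = 9, |A ∩ B| = 6; needs |A ∩ B| ≥ 7 — false.
(e) route 7: |A| = 6, |A ∩ B| = 3; needs |A ∩ B| < 4 — true.

4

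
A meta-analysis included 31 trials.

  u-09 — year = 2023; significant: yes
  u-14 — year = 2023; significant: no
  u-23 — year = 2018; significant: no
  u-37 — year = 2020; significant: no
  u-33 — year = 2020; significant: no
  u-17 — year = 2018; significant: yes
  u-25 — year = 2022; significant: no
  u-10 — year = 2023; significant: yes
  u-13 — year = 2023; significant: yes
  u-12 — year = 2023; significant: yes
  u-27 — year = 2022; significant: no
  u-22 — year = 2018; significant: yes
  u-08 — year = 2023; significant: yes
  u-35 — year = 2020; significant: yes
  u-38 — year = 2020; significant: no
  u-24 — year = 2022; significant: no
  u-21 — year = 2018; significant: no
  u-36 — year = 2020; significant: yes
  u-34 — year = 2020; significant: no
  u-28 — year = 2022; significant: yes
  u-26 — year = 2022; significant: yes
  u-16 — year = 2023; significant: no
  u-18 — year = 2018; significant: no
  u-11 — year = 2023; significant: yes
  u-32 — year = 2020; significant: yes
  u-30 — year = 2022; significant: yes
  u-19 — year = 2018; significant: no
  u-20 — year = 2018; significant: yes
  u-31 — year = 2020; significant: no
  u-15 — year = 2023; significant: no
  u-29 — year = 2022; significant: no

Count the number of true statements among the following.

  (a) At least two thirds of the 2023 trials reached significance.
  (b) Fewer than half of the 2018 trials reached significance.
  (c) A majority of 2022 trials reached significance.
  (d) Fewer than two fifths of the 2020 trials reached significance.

3

(a) 2023: |A| = 9, |A ∩ B| = 6; needs |A ∩ B| / |A| ≥ 2/3 — true.
(b) 2018: |A| = 7, |A ∩ B| = 3; needs |A ∩ B| < |A ∖ B| — true.
(c) 2022: |A| = 7, |A ∩ B| = 3; needs |A ∩ B| > |A ∖ B| — false.
(d) 2020: |A| = 8, |A ∩ B| = 3; needs |A ∩ B| / |A| < 2/5 — true.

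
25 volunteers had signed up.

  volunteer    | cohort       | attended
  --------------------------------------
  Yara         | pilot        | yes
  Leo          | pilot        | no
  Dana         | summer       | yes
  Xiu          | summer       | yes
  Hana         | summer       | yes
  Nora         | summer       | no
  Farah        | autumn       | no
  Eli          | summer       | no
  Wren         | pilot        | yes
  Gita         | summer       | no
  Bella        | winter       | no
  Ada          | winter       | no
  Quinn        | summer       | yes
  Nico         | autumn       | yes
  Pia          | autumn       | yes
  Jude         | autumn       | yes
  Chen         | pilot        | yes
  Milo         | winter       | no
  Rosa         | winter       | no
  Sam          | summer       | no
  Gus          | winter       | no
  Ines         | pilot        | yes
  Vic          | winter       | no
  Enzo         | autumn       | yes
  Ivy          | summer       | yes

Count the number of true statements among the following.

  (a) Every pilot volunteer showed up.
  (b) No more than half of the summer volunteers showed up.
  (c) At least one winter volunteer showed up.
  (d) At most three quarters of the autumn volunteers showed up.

(a) pilot: |A| = 5, |A ∩ B| = 4; needs A ⊆ B, i.e. every element of A is in B (|A ∖ B| = 0) — false.
(b) summer: |A| = 9, |A ∩ B| = 5; needs |A ∩ B| ≤ |A ∖ B| — false.
(c) winter: |A| = 6, |A ∩ B| = 0; needs A ∩ B ≠ ∅ (|A ∩ B| ≥ 1) — false.
(d) autumn: |A| = 5, |A ∩ B| = 4; needs |A ∩ B| / |A| ≤ 3/4 — false.

0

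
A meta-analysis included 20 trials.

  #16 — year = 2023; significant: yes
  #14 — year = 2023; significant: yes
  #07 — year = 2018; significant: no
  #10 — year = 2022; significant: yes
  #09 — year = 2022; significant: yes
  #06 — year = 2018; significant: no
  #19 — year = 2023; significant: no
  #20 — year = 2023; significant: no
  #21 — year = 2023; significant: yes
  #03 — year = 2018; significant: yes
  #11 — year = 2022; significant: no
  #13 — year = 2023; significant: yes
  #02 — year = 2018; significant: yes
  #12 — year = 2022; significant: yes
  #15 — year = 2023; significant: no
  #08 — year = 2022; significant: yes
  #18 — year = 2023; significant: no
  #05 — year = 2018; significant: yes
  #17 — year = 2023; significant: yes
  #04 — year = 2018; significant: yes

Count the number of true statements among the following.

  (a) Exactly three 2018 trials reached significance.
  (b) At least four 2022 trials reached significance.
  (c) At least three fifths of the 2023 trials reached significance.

1

(a) 2018: |A| = 6, |A ∩ B| = 4; needs |A ∩ B| = 3 — false.
(b) 2022: |A| = 5, |A ∩ B| = 4; needs |A ∩ B| ≥ 4 — true.
(c) 2023: |A| = 9, |A ∩ B| = 5; needs |A ∩ B| / |A| ≥ 3/5 — false.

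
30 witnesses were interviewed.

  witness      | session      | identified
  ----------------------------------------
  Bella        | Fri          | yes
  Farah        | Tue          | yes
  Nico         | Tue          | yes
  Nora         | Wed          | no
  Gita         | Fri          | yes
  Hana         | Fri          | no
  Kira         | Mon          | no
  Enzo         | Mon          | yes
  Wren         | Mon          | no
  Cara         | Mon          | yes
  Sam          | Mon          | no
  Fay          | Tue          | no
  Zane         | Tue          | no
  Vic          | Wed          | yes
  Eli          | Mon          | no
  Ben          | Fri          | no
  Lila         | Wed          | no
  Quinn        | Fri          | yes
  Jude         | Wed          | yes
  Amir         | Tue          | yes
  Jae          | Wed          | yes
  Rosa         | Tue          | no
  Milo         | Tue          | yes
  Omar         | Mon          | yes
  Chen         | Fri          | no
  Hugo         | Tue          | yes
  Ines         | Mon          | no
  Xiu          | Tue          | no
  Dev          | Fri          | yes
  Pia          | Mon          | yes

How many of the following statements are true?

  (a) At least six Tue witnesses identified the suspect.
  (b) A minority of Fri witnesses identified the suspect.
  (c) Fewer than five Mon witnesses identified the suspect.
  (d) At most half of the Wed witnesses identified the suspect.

1

(a) Tue: |A| = 9, |A ∩ B| = 5; needs |A ∩ B| ≥ 6 — false.
(b) Fri: |A| = 7, |A ∩ B| = 4; needs |A ∩ B| < |A ∖ B| — false.
(c) Mon: |A| = 9, |A ∩ B| = 4; needs |A ∩ B| < 5 — true.
(d) Wed: |A| = 5, |A ∩ B| = 3; needs |A ∩ B| ≤ |A ∖ B| — false.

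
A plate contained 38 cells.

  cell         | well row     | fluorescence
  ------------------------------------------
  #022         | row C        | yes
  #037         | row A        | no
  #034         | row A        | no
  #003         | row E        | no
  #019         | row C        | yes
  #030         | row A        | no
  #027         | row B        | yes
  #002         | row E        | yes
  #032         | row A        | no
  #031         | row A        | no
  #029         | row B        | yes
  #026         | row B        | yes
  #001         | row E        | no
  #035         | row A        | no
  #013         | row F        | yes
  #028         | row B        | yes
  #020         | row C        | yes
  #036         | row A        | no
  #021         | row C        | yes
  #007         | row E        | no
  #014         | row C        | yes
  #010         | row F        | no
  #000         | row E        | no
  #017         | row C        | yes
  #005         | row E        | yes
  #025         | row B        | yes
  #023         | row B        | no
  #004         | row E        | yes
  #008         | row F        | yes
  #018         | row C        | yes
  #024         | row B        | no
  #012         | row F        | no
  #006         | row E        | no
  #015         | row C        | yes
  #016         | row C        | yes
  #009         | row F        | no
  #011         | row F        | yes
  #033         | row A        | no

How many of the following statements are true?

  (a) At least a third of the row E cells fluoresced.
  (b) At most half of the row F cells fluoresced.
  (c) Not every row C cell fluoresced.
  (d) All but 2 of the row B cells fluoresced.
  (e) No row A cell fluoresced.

4

(a) row E: |A| = 8, |A ∩ B| = 3; needs |A ∩ B| / |A| ≥ 1/3 — true.
(b) row F: |A| = 6, |A ∩ B| = 3; needs |A ∩ B| ≤ |A ∖ B| — true.
(c) row C: |A| = 9, |A ∩ B| = 9; needs A ⊄ B (|A ∖ B| ≥ 1) — false.
(d) row B: |A| = 7, |A ∩ B| = 5; needs |A ∖ B| = 2 — true.
(e) row A: |A| = 8, |A ∩ B| = 0; needs A ∩ B = ∅ (|A ∩ B| = 0) — true.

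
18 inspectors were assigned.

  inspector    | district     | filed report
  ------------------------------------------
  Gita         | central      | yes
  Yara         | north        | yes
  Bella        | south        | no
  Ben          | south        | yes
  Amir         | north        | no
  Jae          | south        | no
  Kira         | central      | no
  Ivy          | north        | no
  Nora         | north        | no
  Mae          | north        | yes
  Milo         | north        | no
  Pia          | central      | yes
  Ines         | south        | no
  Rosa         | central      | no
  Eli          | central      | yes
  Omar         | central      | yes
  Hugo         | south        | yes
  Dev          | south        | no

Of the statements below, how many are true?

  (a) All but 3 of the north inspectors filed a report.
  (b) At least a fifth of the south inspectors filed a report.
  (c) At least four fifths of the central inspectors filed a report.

1

(a) north: |A| = 6, |A ∩ B| = 2; needs |A ∖ B| = 3 — false.
(b) south: |A| = 6, |A ∩ B| = 2; needs |A ∩ B| / |A| ≥ 1/5 — true.
(c) central: |A| = 6, |A ∩ B| = 4; needs |A ∩ B| / |A| ≥ 4/5 — false.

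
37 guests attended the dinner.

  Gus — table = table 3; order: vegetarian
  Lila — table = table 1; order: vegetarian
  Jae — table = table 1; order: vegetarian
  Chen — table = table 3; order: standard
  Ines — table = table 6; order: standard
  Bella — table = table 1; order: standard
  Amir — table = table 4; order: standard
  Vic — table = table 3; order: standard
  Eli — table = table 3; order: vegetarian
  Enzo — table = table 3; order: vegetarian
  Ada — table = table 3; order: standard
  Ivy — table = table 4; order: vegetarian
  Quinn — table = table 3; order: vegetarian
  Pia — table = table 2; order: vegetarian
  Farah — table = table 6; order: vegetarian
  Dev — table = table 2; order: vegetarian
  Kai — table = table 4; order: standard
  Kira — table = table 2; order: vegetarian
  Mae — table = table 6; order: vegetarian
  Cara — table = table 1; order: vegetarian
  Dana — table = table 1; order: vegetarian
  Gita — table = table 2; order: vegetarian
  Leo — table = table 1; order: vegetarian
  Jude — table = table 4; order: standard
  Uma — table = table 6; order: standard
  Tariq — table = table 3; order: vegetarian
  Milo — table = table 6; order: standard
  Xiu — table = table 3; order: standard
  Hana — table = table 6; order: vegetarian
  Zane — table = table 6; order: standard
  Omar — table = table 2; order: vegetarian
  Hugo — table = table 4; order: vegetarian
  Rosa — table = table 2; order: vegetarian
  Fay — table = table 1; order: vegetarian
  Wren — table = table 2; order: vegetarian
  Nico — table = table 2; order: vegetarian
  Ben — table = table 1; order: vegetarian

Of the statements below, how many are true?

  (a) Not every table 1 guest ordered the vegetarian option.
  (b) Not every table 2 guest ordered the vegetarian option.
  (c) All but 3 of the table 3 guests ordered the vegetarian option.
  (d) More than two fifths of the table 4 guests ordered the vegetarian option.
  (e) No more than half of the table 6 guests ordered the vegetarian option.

(a) table 1: |A| = 8, |A ∩ B| = 7; needs A ⊄ B (|A ∖ B| ≥ 1) — true.
(b) table 2: |A| = 8, |A ∩ B| = 8; needs A ⊄ B (|A ∖ B| ≥ 1) — false.
(c) table 3: |A| = 9, |A ∩ B| = 5; needs |A ∖ B| = 3 — false.
(d) table 4: |A| = 5, |A ∩ B| = 2; needs |A ∩ B| / |A| > 2/5 — false.
(e) table 6: |A| = 7, |A ∩ B| = 3; needs |A ∩ B| ≤ |A ∖ B| — true.

2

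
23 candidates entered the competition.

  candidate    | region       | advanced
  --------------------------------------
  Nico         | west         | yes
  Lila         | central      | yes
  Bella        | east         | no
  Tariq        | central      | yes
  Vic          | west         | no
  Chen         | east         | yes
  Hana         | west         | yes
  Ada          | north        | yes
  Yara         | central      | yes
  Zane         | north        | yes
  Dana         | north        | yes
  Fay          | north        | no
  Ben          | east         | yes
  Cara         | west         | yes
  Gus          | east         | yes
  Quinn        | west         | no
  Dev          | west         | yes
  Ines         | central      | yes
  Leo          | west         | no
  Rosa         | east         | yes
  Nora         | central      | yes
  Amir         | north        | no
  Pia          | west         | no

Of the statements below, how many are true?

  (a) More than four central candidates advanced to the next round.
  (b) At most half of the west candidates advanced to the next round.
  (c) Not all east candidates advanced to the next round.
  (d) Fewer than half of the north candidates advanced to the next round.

3

(a) central: |A| = 5, |A ∩ B| = 5; needs |A ∩ B| > 4 — true.
(b) west: |A| = 8, |A ∩ B| = 4; needs |A ∩ B| ≤ |A ∖ B| — true.
(c) east: |A| = 5, |A ∩ B| = 4; needs A ⊄ B (|A ∖ B| ≥ 1) — true.
(d) north: |A| = 5, |A ∩ B| = 3; needs |A ∩ B| < |A ∖ B| — false.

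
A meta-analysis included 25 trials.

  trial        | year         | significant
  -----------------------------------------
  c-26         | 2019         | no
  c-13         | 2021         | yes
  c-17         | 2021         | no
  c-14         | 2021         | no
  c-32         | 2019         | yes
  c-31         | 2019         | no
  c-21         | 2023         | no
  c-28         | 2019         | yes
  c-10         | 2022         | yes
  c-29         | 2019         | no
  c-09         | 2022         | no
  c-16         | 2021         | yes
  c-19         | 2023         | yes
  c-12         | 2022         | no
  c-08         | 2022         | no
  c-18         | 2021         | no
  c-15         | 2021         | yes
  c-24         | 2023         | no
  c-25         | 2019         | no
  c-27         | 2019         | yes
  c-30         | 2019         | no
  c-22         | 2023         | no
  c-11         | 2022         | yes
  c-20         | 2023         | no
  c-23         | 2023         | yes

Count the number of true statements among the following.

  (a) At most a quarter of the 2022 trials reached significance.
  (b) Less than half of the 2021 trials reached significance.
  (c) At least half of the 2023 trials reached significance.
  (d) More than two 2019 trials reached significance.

1

(a) 2022: |A| = 5, |A ∩ B| = 2; needs |A ∩ B| / |A| ≤ 1/4 — false.
(b) 2021: |A| = 6, |A ∩ B| = 3; needs |A ∩ B| < |A ∖ B| — false.
(c) 2023: |A| = 6, |A ∩ B| = 2; needs |A ∩ B| ≥ |A ∖ B| — false.
(d) 2019: |A| = 8, |A ∩ B| = 3; needs |A ∩ B| > 2 — true.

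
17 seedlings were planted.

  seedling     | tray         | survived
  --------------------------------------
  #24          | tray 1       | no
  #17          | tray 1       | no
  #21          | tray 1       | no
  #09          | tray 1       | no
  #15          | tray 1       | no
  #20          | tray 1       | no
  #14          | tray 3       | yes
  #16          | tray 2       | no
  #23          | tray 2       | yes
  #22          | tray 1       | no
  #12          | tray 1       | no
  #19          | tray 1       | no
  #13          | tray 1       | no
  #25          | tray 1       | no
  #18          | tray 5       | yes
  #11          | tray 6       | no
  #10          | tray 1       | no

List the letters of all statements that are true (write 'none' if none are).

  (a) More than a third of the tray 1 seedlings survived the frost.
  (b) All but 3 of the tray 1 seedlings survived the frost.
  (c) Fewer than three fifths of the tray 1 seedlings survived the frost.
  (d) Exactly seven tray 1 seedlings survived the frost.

(c)

|A| = 12, |A ∩ B| = 0, |A ∖ B| = 12.
(a) |A ∩ B| / |A| > 1/3: fails.
(b) |A ∖ B| = 3: fails.
(c) |A ∩ B| / |A| < 3/5: holds.
(d) |A ∩ B| = 7: fails.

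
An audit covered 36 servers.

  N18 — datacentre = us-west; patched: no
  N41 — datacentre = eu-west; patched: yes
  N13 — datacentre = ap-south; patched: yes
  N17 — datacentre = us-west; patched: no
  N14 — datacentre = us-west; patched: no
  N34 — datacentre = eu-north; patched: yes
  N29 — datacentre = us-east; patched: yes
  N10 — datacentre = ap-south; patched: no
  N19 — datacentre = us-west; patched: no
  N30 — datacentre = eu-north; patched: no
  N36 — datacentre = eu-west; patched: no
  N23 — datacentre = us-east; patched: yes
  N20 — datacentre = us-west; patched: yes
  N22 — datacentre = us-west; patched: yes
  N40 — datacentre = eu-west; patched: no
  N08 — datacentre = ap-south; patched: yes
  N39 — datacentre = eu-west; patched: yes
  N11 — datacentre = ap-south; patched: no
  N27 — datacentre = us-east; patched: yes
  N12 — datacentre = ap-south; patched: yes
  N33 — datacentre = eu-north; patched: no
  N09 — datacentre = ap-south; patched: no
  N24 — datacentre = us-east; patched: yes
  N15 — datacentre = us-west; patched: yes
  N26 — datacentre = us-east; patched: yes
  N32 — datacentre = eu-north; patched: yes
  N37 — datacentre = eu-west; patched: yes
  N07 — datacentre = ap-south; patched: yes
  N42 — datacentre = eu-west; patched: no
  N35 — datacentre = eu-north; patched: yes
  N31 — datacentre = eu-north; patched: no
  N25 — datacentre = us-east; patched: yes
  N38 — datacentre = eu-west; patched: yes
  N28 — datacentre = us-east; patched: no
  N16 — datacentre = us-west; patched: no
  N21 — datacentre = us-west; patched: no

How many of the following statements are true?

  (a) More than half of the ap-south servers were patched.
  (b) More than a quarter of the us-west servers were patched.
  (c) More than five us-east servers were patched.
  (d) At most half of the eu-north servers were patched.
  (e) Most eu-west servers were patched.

(a) ap-south: |A| = 7, |A ∩ B| = 4; needs |A ∩ B| > |A ∖ B| — true.
(b) us-west: |A| = 9, |A ∩ B| = 3; needs |A ∩ B| / |A| > 1/4 — true.
(c) us-east: |A| = 7, |A ∩ B| = 6; needs |A ∩ B| > 5 — true.
(d) eu-north: |A| = 6, |A ∩ B| = 3; needs |A ∩ B| ≤ |A ∖ B| — true.
(e) eu-west: |A| = 7, |A ∩ B| = 4; needs |A ∩ B| > |A ∖ B| — true.

5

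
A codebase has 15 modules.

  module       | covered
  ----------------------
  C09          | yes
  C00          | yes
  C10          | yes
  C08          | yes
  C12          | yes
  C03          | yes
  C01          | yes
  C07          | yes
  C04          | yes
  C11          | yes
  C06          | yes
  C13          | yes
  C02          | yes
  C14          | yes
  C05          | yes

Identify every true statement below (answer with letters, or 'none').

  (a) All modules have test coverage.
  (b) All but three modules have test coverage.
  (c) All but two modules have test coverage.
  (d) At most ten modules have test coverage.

(a)

|A| = 15, |A ∩ B| = 15, |A ∖ B| = 0.
(a) A ⊆ B, i.e. every element of A is in B (|A ∖ B| = 0): holds.
(b) |A ∖ B| = 3: fails.
(c) |A ∖ B| = 2: fails.
(d) |A ∩ B| ≤ 10: fails.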